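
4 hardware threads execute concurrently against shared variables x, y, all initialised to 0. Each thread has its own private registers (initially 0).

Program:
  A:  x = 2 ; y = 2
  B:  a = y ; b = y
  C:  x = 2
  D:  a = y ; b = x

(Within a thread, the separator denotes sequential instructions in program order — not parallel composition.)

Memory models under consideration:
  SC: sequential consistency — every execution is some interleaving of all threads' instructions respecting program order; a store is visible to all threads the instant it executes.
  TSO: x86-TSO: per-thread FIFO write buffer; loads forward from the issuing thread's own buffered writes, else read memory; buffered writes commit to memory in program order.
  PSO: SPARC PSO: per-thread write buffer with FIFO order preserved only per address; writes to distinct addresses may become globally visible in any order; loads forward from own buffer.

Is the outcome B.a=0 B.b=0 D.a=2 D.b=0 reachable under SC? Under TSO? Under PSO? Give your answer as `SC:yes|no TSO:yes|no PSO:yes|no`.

outcome vector order: (B.a,B.b,D.a,D.b)
SC (9): 0/0/0/0 0/0/0/2 0/0/2/2 0/2/0/0 0/2/0/2 0/2/2/2 2/2/0/0 2/2/0/2 2/2/2/2
TSO (9): 0/0/0/0 0/0/0/2 0/0/2/2 0/2/0/0 0/2/0/2 0/2/2/2 2/2/0/0 2/2/0/2 2/2/2/2
PSO (12): 0/0/0/0 0/0/0/2 0/0/2/0 0/0/2/2 0/2/0/0 0/2/0/2 0/2/2/0 0/2/2/2 2/2/0/0 2/2/0/2 2/2/2/0 2/2/2/2
target 0/0/2/0 ∈ {PSO}

SC:no TSO:no PSO:yes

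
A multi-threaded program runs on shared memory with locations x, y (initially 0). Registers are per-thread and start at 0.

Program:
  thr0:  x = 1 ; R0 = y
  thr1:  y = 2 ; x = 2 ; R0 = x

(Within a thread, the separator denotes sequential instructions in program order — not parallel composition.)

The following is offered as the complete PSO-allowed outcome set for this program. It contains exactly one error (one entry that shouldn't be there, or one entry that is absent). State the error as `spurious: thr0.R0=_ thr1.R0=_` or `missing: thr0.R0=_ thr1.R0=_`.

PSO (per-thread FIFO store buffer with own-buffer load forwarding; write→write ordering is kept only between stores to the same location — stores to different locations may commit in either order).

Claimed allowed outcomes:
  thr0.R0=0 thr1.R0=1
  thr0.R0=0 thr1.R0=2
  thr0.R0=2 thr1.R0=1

outcome vector order: (thr0.R0,thr1.R0)
PSO (4): 01; 02; 21; 22
PSO∖claimed = {22}

missing: thr0.R0=2 thr1.R0=2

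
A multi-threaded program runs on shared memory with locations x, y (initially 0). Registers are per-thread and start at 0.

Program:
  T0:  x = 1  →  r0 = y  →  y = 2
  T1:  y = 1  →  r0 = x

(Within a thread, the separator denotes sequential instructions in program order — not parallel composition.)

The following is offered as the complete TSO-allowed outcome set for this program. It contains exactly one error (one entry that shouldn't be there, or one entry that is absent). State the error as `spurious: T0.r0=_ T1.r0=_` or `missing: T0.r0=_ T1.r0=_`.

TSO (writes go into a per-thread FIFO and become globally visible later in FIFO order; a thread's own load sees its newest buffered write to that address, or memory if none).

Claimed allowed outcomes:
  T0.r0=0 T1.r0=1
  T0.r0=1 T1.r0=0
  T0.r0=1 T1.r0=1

outcome vector order: (T0.r0,T1.r0)
TSO: 4 outcomes — {00; 01; 10; 11}
TSO∖claimed = {00}

missing: T0.r0=0 T1.r0=0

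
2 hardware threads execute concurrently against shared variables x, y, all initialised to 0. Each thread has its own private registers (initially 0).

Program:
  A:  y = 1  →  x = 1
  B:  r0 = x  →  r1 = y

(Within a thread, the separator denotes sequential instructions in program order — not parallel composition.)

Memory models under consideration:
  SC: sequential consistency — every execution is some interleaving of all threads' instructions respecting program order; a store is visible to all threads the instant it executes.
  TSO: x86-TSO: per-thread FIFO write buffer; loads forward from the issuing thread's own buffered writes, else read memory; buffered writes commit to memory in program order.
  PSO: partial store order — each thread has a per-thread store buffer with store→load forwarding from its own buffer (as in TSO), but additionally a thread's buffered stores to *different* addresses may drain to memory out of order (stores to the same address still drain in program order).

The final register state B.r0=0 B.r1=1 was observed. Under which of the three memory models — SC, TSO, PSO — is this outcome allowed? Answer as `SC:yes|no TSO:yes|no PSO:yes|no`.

outcome vector order: (B.r0,B.r1)
under SC → (0,0); (0,1); (1,1)
under TSO → (0,0); (0,1); (1,1)
under PSO → (0,0); (0,1); (1,0); (1,1)
target (0,1) ∈ {SC,TSO,PSO}

SC:yes TSO:yes PSO:yes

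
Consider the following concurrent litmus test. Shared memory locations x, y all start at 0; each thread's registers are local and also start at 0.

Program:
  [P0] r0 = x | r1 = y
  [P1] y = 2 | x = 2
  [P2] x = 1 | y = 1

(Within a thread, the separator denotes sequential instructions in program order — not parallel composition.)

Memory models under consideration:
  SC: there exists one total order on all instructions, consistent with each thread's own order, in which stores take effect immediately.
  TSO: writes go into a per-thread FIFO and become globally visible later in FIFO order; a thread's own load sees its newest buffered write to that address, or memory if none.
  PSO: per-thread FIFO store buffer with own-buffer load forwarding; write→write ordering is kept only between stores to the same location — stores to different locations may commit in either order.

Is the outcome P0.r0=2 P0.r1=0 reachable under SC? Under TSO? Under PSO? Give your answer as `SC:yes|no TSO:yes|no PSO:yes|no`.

SC:no TSO:no PSO:yes

outcome vector order: (P0.r0,P0.r1)
[SC] allowed = {0/0, 0/1, 0/2, 1/0, 1/1, 1/2, 2/1, 2/2}
[TSO] allowed = {0/0, 0/1, 0/2, 1/0, 1/1, 1/2, 2/1, 2/2}
[PSO] allowed = {0/0, 0/1, 0/2, 1/0, 1/1, 1/2, 2/0, 2/1, 2/2}
target 2/0 ∈ {PSO}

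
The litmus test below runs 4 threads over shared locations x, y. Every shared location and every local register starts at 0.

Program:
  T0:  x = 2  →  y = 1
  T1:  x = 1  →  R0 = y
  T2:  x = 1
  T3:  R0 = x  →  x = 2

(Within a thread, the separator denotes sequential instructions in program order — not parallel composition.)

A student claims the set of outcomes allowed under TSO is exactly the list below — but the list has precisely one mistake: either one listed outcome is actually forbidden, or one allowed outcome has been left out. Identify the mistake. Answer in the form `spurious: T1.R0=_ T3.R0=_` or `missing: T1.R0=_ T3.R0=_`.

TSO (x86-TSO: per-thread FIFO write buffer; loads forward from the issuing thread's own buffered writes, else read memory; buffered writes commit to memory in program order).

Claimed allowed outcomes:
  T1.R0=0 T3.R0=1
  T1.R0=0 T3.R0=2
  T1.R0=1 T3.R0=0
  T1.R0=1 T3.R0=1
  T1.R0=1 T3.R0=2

outcome vector order: (T1.R0,T3.R0)
under TSO → (0,0); (0,1); (0,2); (1,0); (1,1); (1,2)
TSO∖claimed = {(0,0)}

missing: T1.R0=0 T3.R0=0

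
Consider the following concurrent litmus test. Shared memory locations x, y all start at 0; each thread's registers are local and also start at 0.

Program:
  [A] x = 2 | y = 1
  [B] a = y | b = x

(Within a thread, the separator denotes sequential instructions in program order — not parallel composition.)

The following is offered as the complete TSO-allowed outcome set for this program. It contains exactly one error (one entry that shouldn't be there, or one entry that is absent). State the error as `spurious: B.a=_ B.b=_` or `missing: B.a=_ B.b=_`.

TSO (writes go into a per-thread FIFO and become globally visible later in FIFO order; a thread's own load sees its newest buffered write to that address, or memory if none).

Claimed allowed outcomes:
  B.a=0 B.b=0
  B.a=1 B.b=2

missing: B.a=0 B.b=2

outcome vector order: (B.a,B.b)
[TSO] allowed = {00, 02, 12}
TSO∖claimed = {02}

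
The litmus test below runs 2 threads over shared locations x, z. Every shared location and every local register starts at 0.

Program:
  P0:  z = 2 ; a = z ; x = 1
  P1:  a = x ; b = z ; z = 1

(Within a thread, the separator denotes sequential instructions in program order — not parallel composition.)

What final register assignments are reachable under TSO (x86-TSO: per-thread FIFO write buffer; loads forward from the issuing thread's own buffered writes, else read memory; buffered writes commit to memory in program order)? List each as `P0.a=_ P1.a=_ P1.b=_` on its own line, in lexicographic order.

outcome vector order: (P0.a,P1.a,P1.b)
|TSO outcomes| = 5

P0.a=1 P1.a=0 P1.b=0
P0.a=1 P1.a=0 P1.b=2
P0.a=2 P1.a=0 P1.b=0
P0.a=2 P1.a=0 P1.b=2
P0.a=2 P1.a=1 P1.b=2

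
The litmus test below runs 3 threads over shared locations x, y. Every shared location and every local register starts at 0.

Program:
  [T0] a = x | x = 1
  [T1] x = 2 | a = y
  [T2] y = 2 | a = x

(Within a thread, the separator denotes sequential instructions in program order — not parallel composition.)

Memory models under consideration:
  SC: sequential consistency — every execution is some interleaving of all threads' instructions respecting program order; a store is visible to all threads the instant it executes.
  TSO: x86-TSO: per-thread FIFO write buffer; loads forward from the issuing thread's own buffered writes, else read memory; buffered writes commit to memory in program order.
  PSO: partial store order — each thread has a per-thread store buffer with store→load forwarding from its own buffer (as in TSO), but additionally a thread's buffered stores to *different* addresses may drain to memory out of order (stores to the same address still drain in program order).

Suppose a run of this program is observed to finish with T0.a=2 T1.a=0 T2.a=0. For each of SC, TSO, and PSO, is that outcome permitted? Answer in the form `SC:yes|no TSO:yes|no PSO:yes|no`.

outcome vector order: (T0.a,T1.a,T2.a)
SC: 10 outcomes — {<0 0 1>; <0 0 2>; <0 2 0>; <0 2 1>; <0 2 2>; <2 0 1>; <2 0 2>; <2 2 0>; <2 2 1>; <2 2 2>}
TSO: 12 outcomes — {<0 0 0>; <0 0 1>; <0 0 2>; <0 2 0>; <0 2 1>; <0 2 2>; <2 0 0>; <2 0 1>; <2 0 2>; <2 2 0>; <2 2 1>; <2 2 2>}
PSO: 12 outcomes — {<0 0 0>; <0 0 1>; <0 0 2>; <0 2 0>; <0 2 1>; <0 2 2>; <2 0 0>; <2 0 1>; <2 0 2>; <2 2 0>; <2 2 1>; <2 2 2>}
target <2 0 0> ∈ {TSO,PSO}

SC:no TSO:yes PSO:yes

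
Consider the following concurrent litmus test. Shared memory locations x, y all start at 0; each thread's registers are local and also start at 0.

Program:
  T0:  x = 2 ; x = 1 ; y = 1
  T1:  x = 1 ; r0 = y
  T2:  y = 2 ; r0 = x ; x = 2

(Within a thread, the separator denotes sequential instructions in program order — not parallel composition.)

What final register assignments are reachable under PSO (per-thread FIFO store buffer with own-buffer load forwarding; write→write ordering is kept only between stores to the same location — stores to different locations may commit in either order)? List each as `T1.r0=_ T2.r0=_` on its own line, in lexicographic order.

outcome vector order: (T1.r0,T2.r0)
|PSO outcomes| = 9

T1.r0=0 T2.r0=0
T1.r0=0 T2.r0=1
T1.r0=0 T2.r0=2
T1.r0=1 T2.r0=0
T1.r0=1 T2.r0=1
T1.r0=1 T2.r0=2
T1.r0=2 T2.r0=0
T1.r0=2 T2.r0=1
T1.r0=2 T2.r0=2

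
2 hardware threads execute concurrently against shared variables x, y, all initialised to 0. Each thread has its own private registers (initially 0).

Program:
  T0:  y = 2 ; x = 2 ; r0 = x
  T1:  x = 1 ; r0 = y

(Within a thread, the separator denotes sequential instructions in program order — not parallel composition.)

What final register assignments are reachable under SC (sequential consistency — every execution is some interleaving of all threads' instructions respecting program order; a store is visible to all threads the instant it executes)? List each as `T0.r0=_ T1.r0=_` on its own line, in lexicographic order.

outcome vector order: (T0.r0,T1.r0)
|SC outcomes| = 3

T0.r0=1 T1.r0=2
T0.r0=2 T1.r0=0
T0.r0=2 T1.r0=2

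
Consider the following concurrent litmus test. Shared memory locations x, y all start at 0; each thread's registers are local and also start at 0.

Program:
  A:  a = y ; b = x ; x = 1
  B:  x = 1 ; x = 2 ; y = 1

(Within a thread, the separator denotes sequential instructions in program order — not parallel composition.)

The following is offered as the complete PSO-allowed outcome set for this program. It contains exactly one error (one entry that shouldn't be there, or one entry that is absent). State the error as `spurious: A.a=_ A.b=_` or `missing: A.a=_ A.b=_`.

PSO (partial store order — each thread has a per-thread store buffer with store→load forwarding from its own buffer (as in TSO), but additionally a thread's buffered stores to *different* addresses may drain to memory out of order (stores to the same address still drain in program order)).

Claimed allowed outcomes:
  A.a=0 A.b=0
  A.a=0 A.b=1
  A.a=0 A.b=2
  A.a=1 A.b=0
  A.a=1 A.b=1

outcome vector order: (A.a,A.b)
[PSO] allowed = {0/0 0/1 0/2 1/0 1/1 1/2}
PSO∖claimed = {1/2}

missing: A.a=1 A.b=2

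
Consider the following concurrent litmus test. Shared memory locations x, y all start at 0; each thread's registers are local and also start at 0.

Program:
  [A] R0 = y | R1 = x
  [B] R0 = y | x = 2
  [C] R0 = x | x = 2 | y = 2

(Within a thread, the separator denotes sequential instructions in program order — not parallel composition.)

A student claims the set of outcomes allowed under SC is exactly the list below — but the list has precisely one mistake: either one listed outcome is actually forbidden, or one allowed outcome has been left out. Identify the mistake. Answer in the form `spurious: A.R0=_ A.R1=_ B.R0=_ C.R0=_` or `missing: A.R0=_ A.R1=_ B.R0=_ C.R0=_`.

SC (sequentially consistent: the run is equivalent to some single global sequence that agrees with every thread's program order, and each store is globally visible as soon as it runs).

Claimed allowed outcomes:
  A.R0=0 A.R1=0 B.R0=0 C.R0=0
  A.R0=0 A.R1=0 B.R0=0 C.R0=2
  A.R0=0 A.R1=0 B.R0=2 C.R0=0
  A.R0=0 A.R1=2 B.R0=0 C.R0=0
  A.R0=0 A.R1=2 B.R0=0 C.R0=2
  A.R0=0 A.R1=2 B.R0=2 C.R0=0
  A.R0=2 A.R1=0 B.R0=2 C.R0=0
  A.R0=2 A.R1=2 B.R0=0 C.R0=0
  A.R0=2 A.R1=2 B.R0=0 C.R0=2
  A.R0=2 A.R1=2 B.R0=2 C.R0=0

spurious: A.R0=2 A.R1=0 B.R0=2 C.R0=0

outcome vector order: (A.R0,A.R1,B.R0,C.R0)
[SC] allowed = {0000, 0002, 0020, 0200, 0202, 0220, 2200, 2202, 2220}
claimed∖SC = {2020}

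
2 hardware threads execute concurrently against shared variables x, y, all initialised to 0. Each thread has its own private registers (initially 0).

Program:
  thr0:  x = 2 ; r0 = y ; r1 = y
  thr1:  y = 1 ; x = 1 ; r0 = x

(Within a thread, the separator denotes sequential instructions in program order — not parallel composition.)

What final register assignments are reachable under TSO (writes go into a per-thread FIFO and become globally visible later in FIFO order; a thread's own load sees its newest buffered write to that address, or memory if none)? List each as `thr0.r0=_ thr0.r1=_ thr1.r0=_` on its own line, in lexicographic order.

thr0.r0=0 thr0.r1=0 thr1.r0=1
thr0.r0=0 thr0.r1=0 thr1.r0=2
thr0.r0=0 thr0.r1=1 thr1.r0=1
thr0.r0=0 thr0.r1=1 thr1.r0=2
thr0.r0=1 thr0.r1=1 thr1.r0=1
thr0.r0=1 thr0.r1=1 thr1.r0=2

outcome vector order: (thr0.r0,thr0.r1,thr1.r0)
|TSO outcomes| = 6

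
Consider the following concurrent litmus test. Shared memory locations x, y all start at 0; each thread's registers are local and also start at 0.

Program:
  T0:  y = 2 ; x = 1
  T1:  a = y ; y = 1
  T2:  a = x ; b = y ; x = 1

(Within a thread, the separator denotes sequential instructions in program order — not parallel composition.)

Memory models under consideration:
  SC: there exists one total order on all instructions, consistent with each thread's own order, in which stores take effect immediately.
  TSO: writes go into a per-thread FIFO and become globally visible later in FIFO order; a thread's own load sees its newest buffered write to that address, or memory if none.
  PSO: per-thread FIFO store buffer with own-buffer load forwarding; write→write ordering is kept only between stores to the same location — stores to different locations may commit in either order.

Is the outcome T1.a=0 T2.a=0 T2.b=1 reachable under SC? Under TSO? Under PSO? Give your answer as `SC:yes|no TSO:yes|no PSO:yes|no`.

SC:yes TSO:yes PSO:yes

outcome vector order: (T1.a,T2.a,T2.b)
SC: 10 outcomes — {0/0/0; 0/0/1; 0/0/2; 0/1/1; 0/1/2; 2/0/0; 2/0/1; 2/0/2; 2/1/1; 2/1/2}
TSO: 10 outcomes — {0/0/0; 0/0/1; 0/0/2; 0/1/1; 0/1/2; 2/0/0; 2/0/1; 2/0/2; 2/1/1; 2/1/2}
PSO: 12 outcomes — {0/0/0; 0/0/1; 0/0/2; 0/1/0; 0/1/1; 0/1/2; 2/0/0; 2/0/1; 2/0/2; 2/1/0; 2/1/1; 2/1/2}
target 0/0/1 ∈ {SC,TSO,PSO}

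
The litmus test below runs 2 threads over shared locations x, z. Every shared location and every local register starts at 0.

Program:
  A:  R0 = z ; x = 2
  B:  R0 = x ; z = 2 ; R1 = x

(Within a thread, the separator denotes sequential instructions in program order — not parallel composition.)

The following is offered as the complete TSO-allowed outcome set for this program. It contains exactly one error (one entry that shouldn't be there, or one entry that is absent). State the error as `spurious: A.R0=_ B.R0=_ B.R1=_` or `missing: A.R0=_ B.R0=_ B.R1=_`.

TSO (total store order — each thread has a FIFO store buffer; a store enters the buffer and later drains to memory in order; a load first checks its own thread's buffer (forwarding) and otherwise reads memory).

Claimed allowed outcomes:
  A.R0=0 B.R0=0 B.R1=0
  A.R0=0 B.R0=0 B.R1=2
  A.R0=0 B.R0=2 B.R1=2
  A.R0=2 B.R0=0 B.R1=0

outcome vector order: (A.R0,B.R0,B.R1)
under TSO → <0 0 0>, <0 0 2>, <0 2 2>, <2 0 0>, <2 0 2>
TSO∖claimed = {<2 0 2>}

missing: A.R0=2 B.R0=0 B.R1=2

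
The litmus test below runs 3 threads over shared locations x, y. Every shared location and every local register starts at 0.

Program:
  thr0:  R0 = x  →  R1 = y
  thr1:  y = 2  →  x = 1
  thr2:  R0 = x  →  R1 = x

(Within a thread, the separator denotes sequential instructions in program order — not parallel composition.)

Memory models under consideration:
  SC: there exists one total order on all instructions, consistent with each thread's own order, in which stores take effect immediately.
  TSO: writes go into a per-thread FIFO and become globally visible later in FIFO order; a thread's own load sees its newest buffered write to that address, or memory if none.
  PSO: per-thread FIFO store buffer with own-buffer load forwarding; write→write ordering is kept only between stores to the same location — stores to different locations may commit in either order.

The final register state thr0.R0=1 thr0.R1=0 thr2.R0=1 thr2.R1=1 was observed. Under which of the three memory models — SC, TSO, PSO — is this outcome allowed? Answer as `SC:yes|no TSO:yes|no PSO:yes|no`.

outcome vector order: (thr0.R0,thr0.R1,thr2.R0,thr2.R1)
[SC] allowed = {<0 0 0 0> <0 0 0 1> <0 0 1 1> <0 2 0 0> <0 2 0 1> <0 2 1 1> <1 2 0 0> <1 2 0 1> <1 2 1 1>}
[TSO] allowed = {<0 0 0 0> <0 0 0 1> <0 0 1 1> <0 2 0 0> <0 2 0 1> <0 2 1 1> <1 2 0 0> <1 2 0 1> <1 2 1 1>}
[PSO] allowed = {<0 0 0 0> <0 0 0 1> <0 0 1 1> <0 2 0 0> <0 2 0 1> <0 2 1 1> <1 0 0 0> <1 0 0 1> <1 0 1 1> <1 2 0 0> <1 2 0 1> <1 2 1 1>}
target <1 0 1 1> ∈ {PSO}

SC:no TSO:no PSO:yes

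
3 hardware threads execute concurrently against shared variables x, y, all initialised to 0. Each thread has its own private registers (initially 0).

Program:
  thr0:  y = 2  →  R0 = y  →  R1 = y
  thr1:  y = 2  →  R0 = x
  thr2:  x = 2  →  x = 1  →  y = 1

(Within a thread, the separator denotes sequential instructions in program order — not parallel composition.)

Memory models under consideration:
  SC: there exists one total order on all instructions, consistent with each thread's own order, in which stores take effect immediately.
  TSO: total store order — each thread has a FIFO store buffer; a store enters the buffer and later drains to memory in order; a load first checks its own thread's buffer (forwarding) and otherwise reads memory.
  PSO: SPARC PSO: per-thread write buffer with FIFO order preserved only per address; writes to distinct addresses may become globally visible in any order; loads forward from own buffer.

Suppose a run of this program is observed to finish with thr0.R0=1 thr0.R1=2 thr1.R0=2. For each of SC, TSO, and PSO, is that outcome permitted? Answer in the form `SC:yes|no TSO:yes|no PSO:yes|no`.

SC:no TSO:yes PSO:yes

outcome vector order: (thr0.R0,thr0.R1,thr1.R0)
under SC → 1/1/0; 1/1/1; 1/1/2; 1/2/1; 2/1/0; 2/1/1; 2/1/2; 2/2/0; 2/2/1; 2/2/2
under TSO → 1/1/0; 1/1/1; 1/1/2; 1/2/0; 1/2/1; 1/2/2; 2/1/0; 2/1/1; 2/1/2; 2/2/0; 2/2/1; 2/2/2
under PSO → 1/1/0; 1/1/1; 1/1/2; 1/2/0; 1/2/1; 1/2/2; 2/1/0; 2/1/1; 2/1/2; 2/2/0; 2/2/1; 2/2/2
target 1/2/2 ∈ {TSO,PSO}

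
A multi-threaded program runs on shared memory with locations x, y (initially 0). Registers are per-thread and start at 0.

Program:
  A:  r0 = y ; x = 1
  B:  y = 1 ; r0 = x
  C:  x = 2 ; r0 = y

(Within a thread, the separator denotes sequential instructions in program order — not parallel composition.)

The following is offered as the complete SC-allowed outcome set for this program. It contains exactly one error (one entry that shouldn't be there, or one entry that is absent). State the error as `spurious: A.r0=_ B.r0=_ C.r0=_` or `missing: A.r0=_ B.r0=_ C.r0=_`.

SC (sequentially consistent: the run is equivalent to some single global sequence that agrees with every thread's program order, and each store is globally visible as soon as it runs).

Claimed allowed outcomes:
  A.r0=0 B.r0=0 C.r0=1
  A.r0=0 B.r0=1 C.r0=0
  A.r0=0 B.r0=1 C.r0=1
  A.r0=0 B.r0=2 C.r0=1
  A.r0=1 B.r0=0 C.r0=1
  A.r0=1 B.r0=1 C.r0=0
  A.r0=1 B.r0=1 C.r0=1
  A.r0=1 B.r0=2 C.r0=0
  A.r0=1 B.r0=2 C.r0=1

outcome vector order: (A.r0,B.r0,C.r0)
under SC → 001 010 011 020 021 101 110 111 120 121
SC∖claimed = {020}

missing: A.r0=0 B.r0=2 C.r0=0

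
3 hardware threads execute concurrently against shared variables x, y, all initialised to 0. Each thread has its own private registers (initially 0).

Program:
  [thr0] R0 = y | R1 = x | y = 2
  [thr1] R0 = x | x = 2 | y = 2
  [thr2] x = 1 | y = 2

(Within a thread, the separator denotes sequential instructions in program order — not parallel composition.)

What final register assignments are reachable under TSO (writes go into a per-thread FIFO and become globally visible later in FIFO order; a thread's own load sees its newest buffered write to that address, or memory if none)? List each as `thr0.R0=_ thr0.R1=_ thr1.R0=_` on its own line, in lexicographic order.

thr0.R0=0 thr0.R1=0 thr1.R0=0
thr0.R0=0 thr0.R1=0 thr1.R0=1
thr0.R0=0 thr0.R1=1 thr1.R0=0
thr0.R0=0 thr0.R1=1 thr1.R0=1
thr0.R0=0 thr0.R1=2 thr1.R0=0
thr0.R0=0 thr0.R1=2 thr1.R0=1
thr0.R0=2 thr0.R1=1 thr1.R0=0
thr0.R0=2 thr0.R1=1 thr1.R0=1
thr0.R0=2 thr0.R1=2 thr1.R0=0
thr0.R0=2 thr0.R1=2 thr1.R0=1

outcome vector order: (thr0.R0,thr0.R1,thr1.R0)
|TSO outcomes| = 10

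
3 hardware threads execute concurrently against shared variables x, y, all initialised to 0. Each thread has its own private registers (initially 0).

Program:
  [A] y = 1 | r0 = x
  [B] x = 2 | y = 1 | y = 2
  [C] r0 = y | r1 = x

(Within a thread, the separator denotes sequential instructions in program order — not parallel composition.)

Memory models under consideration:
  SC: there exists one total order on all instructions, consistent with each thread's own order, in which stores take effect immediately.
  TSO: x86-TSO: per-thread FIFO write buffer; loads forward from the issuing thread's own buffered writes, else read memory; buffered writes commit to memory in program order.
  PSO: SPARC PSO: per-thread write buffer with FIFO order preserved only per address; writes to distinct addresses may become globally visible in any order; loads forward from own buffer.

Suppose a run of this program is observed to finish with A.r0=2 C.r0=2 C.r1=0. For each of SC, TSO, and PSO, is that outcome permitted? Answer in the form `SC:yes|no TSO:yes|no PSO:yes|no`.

SC:no TSO:no PSO:yes

outcome vector order: (A.r0,C.r0,C.r1)
[SC] allowed = {0/0/0; 0/0/2; 0/1/0; 0/1/2; 0/2/2; 2/0/0; 2/0/2; 2/1/0; 2/1/2; 2/2/2}
[TSO] allowed = {0/0/0; 0/0/2; 0/1/0; 0/1/2; 0/2/2; 2/0/0; 2/0/2; 2/1/0; 2/1/2; 2/2/2}
[PSO] allowed = {0/0/0; 0/0/2; 0/1/0; 0/1/2; 0/2/0; 0/2/2; 2/0/0; 2/0/2; 2/1/0; 2/1/2; 2/2/0; 2/2/2}
target 2/2/0 ∈ {PSO}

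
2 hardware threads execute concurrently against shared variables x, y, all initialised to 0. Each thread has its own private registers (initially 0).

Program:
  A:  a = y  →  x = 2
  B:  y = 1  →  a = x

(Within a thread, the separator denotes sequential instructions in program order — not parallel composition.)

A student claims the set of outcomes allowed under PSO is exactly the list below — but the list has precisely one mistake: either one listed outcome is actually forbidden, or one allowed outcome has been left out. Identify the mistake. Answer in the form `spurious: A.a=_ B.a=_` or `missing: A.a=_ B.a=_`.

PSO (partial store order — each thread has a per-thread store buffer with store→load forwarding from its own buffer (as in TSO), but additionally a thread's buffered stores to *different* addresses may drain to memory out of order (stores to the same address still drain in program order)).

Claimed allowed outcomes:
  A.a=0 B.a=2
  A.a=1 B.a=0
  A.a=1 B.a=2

missing: A.a=0 B.a=0

outcome vector order: (A.a,B.a)
PSO (4): <0 0>, <0 2>, <1 0>, <1 2>
PSO∖claimed = {<0 0>}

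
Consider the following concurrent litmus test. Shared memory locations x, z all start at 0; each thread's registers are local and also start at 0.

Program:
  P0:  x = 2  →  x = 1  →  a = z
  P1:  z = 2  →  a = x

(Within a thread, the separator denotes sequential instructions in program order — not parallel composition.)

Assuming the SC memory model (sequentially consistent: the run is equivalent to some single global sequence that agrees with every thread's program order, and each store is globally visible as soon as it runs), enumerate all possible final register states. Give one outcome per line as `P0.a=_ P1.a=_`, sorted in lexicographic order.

outcome vector order: (P0.a,P1.a)
|SC outcomes| = 4

P0.a=0 P1.a=1
P0.a=2 P1.a=0
P0.a=2 P1.a=1
P0.a=2 P1.a=2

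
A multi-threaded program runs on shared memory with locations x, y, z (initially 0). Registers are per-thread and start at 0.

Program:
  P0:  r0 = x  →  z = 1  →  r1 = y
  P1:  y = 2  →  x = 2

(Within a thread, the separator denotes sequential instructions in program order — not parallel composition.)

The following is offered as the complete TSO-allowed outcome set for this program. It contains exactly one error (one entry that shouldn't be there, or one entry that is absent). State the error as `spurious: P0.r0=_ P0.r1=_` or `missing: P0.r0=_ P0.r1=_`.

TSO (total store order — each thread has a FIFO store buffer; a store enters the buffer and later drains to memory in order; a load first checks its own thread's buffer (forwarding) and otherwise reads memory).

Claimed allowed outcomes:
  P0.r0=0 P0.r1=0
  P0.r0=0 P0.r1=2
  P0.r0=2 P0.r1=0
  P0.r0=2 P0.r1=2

spurious: P0.r0=2 P0.r1=0

outcome vector order: (P0.r0,P0.r1)
[TSO] allowed = {0/0; 0/2; 2/2}
claimed∖TSO = {2/0}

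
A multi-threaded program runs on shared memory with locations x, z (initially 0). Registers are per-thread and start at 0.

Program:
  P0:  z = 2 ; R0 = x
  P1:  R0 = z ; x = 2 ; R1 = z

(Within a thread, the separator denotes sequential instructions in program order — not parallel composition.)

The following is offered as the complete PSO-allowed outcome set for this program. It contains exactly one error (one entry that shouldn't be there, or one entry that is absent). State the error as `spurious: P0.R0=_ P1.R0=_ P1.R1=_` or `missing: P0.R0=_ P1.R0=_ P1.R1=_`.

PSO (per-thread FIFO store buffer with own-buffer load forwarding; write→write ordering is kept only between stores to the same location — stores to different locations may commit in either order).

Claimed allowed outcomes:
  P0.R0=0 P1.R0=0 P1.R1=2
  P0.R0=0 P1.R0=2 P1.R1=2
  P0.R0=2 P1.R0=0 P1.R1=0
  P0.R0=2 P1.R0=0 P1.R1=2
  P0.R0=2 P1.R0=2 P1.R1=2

missing: P0.R0=0 P1.R0=0 P1.R1=0

outcome vector order: (P0.R0,P1.R0,P1.R1)
PSO: 6 outcomes — {(0,0,0) (0,0,2) (0,2,2) (2,0,0) (2,0,2) (2,2,2)}
PSO∖claimed = {(0,0,0)}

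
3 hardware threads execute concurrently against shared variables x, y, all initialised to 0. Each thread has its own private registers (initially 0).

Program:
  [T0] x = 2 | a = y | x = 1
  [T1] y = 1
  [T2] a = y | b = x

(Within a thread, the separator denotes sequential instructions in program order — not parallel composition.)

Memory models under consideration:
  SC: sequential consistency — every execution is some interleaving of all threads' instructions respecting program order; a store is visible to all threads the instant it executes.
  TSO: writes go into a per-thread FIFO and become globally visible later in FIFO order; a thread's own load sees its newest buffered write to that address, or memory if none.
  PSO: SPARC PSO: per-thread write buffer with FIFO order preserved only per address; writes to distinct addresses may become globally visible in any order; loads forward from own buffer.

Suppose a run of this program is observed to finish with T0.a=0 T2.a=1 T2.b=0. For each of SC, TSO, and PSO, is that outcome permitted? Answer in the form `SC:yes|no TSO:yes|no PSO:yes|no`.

SC:no TSO:yes PSO:yes

outcome vector order: (T0.a,T2.a,T2.b)
SC: 11 outcomes — {000, 001, 002, 011, 012, 100, 101, 102, 110, 111, 112}
TSO: 12 outcomes — {000, 001, 002, 010, 011, 012, 100, 101, 102, 110, 111, 112}
PSO: 12 outcomes — {000, 001, 002, 010, 011, 012, 100, 101, 102, 110, 111, 112}
target 010 ∈ {TSO,PSO}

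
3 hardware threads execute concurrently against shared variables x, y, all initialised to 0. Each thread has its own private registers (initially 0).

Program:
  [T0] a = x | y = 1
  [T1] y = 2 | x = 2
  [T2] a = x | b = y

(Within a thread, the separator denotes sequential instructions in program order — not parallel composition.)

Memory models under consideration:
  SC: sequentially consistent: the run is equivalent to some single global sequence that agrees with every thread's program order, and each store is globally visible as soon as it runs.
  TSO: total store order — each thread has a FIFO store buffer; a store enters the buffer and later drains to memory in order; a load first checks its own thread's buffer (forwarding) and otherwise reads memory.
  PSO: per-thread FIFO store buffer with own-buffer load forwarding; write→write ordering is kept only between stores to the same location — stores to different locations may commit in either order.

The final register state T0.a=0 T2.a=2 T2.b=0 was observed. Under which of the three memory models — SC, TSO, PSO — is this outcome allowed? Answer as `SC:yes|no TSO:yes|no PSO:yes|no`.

SC:no TSO:no PSO:yes

outcome vector order: (T0.a,T2.a,T2.b)
SC (10): 000 001 002 021 022 200 201 202 221 222
TSO (10): 000 001 002 021 022 200 201 202 221 222
PSO (12): 000 001 002 020 021 022 200 201 202 220 221 222
target 020 ∈ {PSO}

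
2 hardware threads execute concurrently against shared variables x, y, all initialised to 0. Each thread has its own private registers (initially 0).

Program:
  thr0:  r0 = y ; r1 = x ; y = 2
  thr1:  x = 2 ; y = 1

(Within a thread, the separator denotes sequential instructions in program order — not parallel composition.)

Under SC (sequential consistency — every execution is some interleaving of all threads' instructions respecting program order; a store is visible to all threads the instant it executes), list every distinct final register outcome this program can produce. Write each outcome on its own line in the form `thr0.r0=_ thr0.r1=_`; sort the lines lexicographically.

thr0.r0=0 thr0.r1=0
thr0.r0=0 thr0.r1=2
thr0.r0=1 thr0.r1=2

outcome vector order: (thr0.r0,thr0.r1)
|SC outcomes| = 3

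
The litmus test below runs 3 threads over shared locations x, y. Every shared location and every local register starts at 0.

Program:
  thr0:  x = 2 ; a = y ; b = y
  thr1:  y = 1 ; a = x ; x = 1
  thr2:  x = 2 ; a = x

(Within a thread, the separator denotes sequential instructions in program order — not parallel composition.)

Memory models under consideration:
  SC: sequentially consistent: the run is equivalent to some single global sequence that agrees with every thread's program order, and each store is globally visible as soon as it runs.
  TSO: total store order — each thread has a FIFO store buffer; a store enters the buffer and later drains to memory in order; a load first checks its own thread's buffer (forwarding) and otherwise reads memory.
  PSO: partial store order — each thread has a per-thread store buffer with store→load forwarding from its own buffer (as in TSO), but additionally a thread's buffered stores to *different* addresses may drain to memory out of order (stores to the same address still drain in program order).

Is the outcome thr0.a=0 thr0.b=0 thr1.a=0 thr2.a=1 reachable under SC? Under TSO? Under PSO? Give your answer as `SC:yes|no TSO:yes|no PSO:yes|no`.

SC:no TSO:yes PSO:yes

outcome vector order: (thr0.a,thr0.b,thr1.a,thr2.a)
SC: 8 outcomes — {<0 0 2 1>; <0 0 2 2>; <0 1 2 1>; <0 1 2 2>; <1 1 0 1>; <1 1 0 2>; <1 1 2 1>; <1 1 2 2>}
TSO: 12 outcomes — {<0 0 0 1>; <0 0 0 2>; <0 0 2 1>; <0 0 2 2>; <0 1 0 1>; <0 1 0 2>; <0 1 2 1>; <0 1 2 2>; <1 1 0 1>; <1 1 0 2>; <1 1 2 1>; <1 1 2 2>}
PSO: 12 outcomes — {<0 0 0 1>; <0 0 0 2>; <0 0 2 1>; <0 0 2 2>; <0 1 0 1>; <0 1 0 2>; <0 1 2 1>; <0 1 2 2>; <1 1 0 1>; <1 1 0 2>; <1 1 2 1>; <1 1 2 2>}
target <0 0 0 1> ∈ {TSO,PSO}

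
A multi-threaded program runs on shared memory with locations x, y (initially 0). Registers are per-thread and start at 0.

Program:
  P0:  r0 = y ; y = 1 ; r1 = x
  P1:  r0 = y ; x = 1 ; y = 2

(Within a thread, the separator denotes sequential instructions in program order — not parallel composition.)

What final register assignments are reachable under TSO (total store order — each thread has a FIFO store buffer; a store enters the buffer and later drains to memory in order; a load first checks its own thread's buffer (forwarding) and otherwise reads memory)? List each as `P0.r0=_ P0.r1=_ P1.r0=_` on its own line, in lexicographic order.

P0.r0=0 P0.r1=0 P1.r0=0
P0.r0=0 P0.r1=0 P1.r0=1
P0.r0=0 P0.r1=1 P1.r0=0
P0.r0=0 P0.r1=1 P1.r0=1
P0.r0=2 P0.r1=1 P1.r0=0

outcome vector order: (P0.r0,P0.r1,P1.r0)
|TSO outcomes| = 5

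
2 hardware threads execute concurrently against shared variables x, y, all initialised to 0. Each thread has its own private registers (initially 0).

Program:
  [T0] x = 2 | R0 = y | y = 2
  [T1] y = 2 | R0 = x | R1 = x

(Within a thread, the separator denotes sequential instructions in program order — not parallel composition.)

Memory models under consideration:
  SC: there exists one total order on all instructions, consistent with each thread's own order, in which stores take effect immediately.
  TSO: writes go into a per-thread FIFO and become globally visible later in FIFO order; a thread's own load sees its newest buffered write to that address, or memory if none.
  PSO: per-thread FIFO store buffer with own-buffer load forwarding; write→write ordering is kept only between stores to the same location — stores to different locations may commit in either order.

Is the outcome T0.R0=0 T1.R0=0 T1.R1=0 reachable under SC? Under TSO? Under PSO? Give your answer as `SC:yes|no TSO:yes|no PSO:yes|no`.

SC:no TSO:yes PSO:yes

outcome vector order: (T0.R0,T1.R0,T1.R1)
SC (4): <0 2 2> <2 0 0> <2 0 2> <2 2 2>
TSO (6): <0 0 0> <0 0 2> <0 2 2> <2 0 0> <2 0 2> <2 2 2>
PSO (6): <0 0 0> <0 0 2> <0 2 2> <2 0 0> <2 0 2> <2 2 2>
target <0 0 0> ∈ {TSO,PSO}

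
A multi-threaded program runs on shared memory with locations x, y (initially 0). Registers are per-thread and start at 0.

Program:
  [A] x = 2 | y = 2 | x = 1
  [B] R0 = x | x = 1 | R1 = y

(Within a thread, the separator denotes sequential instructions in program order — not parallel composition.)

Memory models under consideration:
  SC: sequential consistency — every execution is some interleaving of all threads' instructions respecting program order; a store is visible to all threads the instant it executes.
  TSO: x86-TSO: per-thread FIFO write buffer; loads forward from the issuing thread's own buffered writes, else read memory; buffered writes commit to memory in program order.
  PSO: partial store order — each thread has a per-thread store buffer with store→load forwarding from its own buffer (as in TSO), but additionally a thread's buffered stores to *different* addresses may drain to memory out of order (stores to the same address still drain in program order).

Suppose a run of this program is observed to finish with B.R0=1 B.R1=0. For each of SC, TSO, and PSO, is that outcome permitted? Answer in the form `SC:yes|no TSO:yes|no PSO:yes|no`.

SC:no TSO:no PSO:yes

outcome vector order: (B.R0,B.R1)
[SC] allowed = {00, 02, 12, 20, 22}
[TSO] allowed = {00, 02, 12, 20, 22}
[PSO] allowed = {00, 02, 10, 12, 20, 22}
target 10 ∈ {PSO}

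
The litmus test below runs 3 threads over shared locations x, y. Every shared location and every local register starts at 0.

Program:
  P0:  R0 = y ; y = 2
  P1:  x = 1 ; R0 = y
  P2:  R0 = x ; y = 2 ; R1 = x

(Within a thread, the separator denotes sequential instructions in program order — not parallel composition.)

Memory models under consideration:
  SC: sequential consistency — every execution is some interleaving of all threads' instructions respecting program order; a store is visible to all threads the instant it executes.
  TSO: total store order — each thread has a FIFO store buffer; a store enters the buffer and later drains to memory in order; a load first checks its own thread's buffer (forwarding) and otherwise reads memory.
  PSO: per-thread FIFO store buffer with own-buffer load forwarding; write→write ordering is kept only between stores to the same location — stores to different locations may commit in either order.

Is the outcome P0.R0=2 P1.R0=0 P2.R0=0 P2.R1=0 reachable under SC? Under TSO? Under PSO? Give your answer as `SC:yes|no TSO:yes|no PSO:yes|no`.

outcome vector order: (P0.R0,P1.R0,P2.R0,P2.R1)
[SC] allowed = {<0 0 0 1>, <0 0 1 1>, <0 2 0 0>, <0 2 0 1>, <0 2 1 1>, <2 0 0 1>, <2 0 1 1>, <2 2 0 0>, <2 2 0 1>, <2 2 1 1>}
[TSO] allowed = {<0 0 0 0>, <0 0 0 1>, <0 0 1 1>, <0 2 0 0>, <0 2 0 1>, <0 2 1 1>, <2 0 0 0>, <2 0 0 1>, <2 0 1 1>, <2 2 0 0>, <2 2 0 1>, <2 2 1 1>}
[PSO] allowed = {<0 0 0 0>, <0 0 0 1>, <0 0 1 1>, <0 2 0 0>, <0 2 0 1>, <0 2 1 1>, <2 0 0 0>, <2 0 0 1>, <2 0 1 1>, <2 2 0 0>, <2 2 0 1>, <2 2 1 1>}
target <2 0 0 0> ∈ {TSO,PSO}

SC:no TSO:yes PSO:yes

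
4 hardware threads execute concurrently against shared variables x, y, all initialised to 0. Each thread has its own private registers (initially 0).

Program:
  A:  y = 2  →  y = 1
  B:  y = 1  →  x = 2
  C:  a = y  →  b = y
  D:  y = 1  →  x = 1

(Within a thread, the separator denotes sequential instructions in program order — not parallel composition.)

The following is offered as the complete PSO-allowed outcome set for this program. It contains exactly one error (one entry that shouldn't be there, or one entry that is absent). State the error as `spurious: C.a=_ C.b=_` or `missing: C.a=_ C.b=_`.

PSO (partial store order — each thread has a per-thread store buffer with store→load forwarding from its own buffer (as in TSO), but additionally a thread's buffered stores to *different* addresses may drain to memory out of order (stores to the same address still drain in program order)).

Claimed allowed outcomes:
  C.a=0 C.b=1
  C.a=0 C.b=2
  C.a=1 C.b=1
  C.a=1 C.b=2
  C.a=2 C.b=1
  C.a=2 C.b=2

missing: C.a=0 C.b=0

outcome vector order: (C.a,C.b)
[PSO] allowed = {<0 0>, <0 1>, <0 2>, <1 1>, <1 2>, <2 1>, <2 2>}
PSO∖claimed = {<0 0>}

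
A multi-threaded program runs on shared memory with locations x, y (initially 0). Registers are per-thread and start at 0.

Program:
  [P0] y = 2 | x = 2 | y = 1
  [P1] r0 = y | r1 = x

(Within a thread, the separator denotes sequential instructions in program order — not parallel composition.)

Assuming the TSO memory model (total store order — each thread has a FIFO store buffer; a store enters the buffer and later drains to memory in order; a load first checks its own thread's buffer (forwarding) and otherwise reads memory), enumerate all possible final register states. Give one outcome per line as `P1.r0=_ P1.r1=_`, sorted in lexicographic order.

outcome vector order: (P1.r0,P1.r1)
|TSO outcomes| = 5

P1.r0=0 P1.r1=0
P1.r0=0 P1.r1=2
P1.r0=1 P1.r1=2
P1.r0=2 P1.r1=0
P1.r0=2 P1.r1=2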